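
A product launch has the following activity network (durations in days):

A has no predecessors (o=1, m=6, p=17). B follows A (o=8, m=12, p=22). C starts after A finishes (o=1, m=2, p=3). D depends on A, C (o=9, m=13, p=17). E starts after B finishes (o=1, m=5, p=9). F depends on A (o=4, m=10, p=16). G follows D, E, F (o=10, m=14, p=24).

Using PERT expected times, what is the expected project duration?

40 days

te_A = (1 + 4·6 + 17)/6 = 42/6 = 7
te_B = (8 + 4·12 + 22)/6 = 78/6 = 13
te_C = (1 + 4·2 + 3)/6 = 12/6 = 2
te_D = (9 + 4·13 + 17)/6 = 78/6 = 13
te_E = (1 + 4·5 + 9)/6 = 30/6 = 5
te_F = (4 + 4·10 + 16)/6 = 60/6 = 10
te_G = (10 + 4·14 + 24)/6 = 90/6 = 15

Forward pass:
ES_A = 0; EF_A = 7
ES_B = 7; EF_B = 7+13 = 20
ES_C = 7; EF_C = 7+2 = 9
ES_D = max(EF_A=7, EF_C=9) = 9; EF_D = 9+13 = 22
ES_E = 20; EF_E = 20+5 = 25
ES_F = 7; EF_F = 7+10 = 17
ES_G = max(EF_D=22, EF_E=25, EF_F=17) = 25; EF_G = 25+15 = 40
Expected project duration μ = 40 days. Critical path: A → B → E → G.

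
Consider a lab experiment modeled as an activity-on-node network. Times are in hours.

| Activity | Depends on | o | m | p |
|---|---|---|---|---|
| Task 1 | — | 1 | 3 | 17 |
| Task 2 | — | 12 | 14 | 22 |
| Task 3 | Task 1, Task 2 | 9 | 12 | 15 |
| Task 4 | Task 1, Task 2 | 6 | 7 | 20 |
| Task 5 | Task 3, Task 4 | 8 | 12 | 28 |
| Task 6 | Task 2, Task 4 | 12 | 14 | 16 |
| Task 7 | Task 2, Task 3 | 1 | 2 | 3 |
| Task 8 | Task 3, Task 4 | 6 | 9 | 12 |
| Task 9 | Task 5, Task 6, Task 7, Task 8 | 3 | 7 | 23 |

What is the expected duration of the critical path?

te_Task 1 = (1 + 4·3 + 17)/6 = 30/6 = 5
te_Task 2 = (12 + 4·14 + 22)/6 = 90/6 = 15
te_Task 3 = (9 + 4·12 + 15)/6 = 72/6 = 12
te_Task 4 = (6 + 4·7 + 20)/6 = 54/6 = 9
te_Task 5 = (8 + 4·12 + 28)/6 = 84/6 = 14
te_Task 6 = (12 + 4·14 + 16)/6 = 84/6 = 14
te_Task 7 = (1 + 4·2 + 3)/6 = 12/6 = 2
te_Task 8 = (6 + 4·9 + 12)/6 = 54/6 = 9
te_Task 9 = (3 + 4·7 + 23)/6 = 54/6 = 9

Forward pass:
ES_Task 1 = 0; EF_Task 1 = 5
ES_Task 2 = 0; EF_Task 2 = 15
ES_Task 3 = max(EF_Task 1=5, EF_Task 2=15) = 15; EF_Task 3 = 15+12 = 27
ES_Task 4 = max(EF_Task 1=5, EF_Task 2=15) = 15; EF_Task 4 = 15+9 = 24
ES_Task 5 = max(EF_Task 3=27, EF_Task 4=24) = 27; EF_Task 5 = 27+14 = 41
ES_Task 6 = max(EF_Task 2=15, EF_Task 4=24) = 24; EF_Task 6 = 24+14 = 38
ES_Task 7 = max(EF_Task 2=15, EF_Task 3=27) = 27; EF_Task 7 = 27+2 = 29
ES_Task 8 = max(EF_Task 3=27, EF_Task 4=24) = 27; EF_Task 8 = 27+9 = 36
ES_Task 9 = max(EF_Task 5=41, EF_Task 6=38, EF_Task 7=29, EF_Task 8=36) = 41; EF_Task 9 = 41+9 = 50
Expected project duration μ = 50 hours. Critical path: Task 2 → Task 3 → Task 5 → Task 9.

50 hours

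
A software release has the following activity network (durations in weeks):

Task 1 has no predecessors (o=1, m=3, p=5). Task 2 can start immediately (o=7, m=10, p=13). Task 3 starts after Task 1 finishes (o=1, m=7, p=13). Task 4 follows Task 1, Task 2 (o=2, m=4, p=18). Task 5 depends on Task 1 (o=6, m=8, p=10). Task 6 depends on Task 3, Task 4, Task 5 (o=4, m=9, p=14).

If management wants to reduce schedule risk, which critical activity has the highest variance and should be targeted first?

Task 4

te_Task 1 = (1 + 4·3 + 5)/6 = 18/6 = 3; σ²_Task 1 = ((5−1)/6)² = 0.444
te_Task 2 = (7 + 4·10 + 13)/6 = 60/6 = 10; σ²_Task 2 = ((13−7)/6)² = 1.000
te_Task 3 = (1 + 4·7 + 13)/6 = 42/6 = 7; σ²_Task 3 = ((13−1)/6)² = 4.000
te_Task 4 = (2 + 4·4 + 18)/6 = 36/6 = 6; σ²_Task 4 = ((18−2)/6)² = 7.111
te_Task 5 = (6 + 4·8 + 10)/6 = 48/6 = 8; σ²_Task 5 = ((10−6)/6)² = 0.444
te_Task 6 = (4 + 4·9 + 14)/6 = 54/6 = 9; σ²_Task 6 = ((14−4)/6)² = 2.778

Forward pass:
ES_Task 1 = 0; EF_Task 1 = 3
ES_Task 2 = 0; EF_Task 2 = 10
ES_Task 3 = 3; EF_Task 3 = 3+7 = 10
ES_Task 4 = max(EF_Task 1=3, EF_Task 2=10) = 10; EF_Task 4 = 10+6 = 16
ES_Task 5 = 3; EF_Task 5 = 3+8 = 11
ES_Task 6 = max(EF_Task 3=10, EF_Task 4=16, EF_Task 5=11) = 16; EF_Task 6 = 16+9 = 25
Expected project duration μ = 25 weeks. Critical path: Task 2 → Task 4 → Task 6.

Variances on critical path: σ²_Task 2=1.000, σ²_Task 4=7.111, σ²_Task 6=2.778.
Largest is σ²_Task 4 = 7.111.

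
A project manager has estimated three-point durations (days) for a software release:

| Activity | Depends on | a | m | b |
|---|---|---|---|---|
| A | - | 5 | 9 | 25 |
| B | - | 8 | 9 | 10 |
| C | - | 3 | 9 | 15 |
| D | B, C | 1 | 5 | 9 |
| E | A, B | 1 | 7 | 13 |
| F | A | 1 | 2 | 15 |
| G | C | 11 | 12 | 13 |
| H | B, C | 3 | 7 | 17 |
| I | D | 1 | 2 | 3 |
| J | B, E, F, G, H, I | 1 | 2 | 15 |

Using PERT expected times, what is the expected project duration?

25 days

te_A = (5 + 4·9 + 25)/6 = 66/6 = 11
te_B = (8 + 4·9 + 10)/6 = 54/6 = 9
te_C = (3 + 4·9 + 15)/6 = 54/6 = 9
te_D = (1 + 4·5 + 9)/6 = 30/6 = 5
te_E = (1 + 4·7 + 13)/6 = 42/6 = 7
te_F = (1 + 4·2 + 15)/6 = 24/6 = 4
te_G = (11 + 4·12 + 13)/6 = 72/6 = 12
te_H = (3 + 4·7 + 17)/6 = 48/6 = 8
te_I = (1 + 4·2 + 3)/6 = 12/6 = 2
te_J = (1 + 4·2 + 15)/6 = 24/6 = 4

Forward pass:
ES_A = 0; EF_A = 11
ES_B = 0; EF_B = 9
ES_C = 0; EF_C = 9
ES_D = max(EF_B=9, EF_C=9) = 9; EF_D = 9+5 = 14
ES_E = max(EF_A=11, EF_B=9) = 11; EF_E = 11+7 = 18
ES_F = 11; EF_F = 11+4 = 15
ES_G = 9; EF_G = 9+12 = 21
ES_H = max(EF_B=9, EF_C=9) = 9; EF_H = 9+8 = 17
ES_I = 14; EF_I = 14+2 = 16
ES_J = max(EF_B=9, EF_E=18, EF_F=15, EF_G=21, EF_H=17, EF_I=16) = 21; EF_J = 21+4 = 25
Expected project duration μ = 25 days. Critical path: C → G → J.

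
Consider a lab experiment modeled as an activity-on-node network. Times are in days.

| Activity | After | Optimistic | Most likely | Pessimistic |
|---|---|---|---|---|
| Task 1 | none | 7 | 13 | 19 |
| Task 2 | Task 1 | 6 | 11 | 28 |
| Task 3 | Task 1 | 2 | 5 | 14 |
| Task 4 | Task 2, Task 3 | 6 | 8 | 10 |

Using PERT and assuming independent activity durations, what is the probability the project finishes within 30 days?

te_Task 1 = (7 + 4·13 + 19)/6 = 78/6 = 13; σ²_Task 1 = ((19−7)/6)² = 4.000
te_Task 2 = (6 + 4·11 + 28)/6 = 78/6 = 13; σ²_Task 2 = ((28−6)/6)² = 13.444
te_Task 3 = (2 + 4·5 + 14)/6 = 36/6 = 6; σ²_Task 3 = ((14−2)/6)² = 4.000
te_Task 4 = (6 + 4·8 + 10)/6 = 48/6 = 8; σ²_Task 4 = ((10−6)/6)² = 0.444

Forward pass:
ES_Task 1 = 0; EF_Task 1 = 13
ES_Task 2 = 13; EF_Task 2 = 13+13 = 26
ES_Task 3 = 13; EF_Task 3 = 13+6 = 19
ES_Task 4 = max(EF_Task 2=26, EF_Task 3=19) = 26; EF_Task 4 = 26+8 = 34
Expected project duration μ = 34 days. Critical path: Task 1 → Task 2 → Task 4.

Variance along critical path = 4.000 + 13.444 + 0.444 = 17.889; σ = √17.889 = 4.230 days.
Z = (30 − 34) / 4.230 = -0.946
P(T ≤ 30) = Φ(-0.946) ≈ 0.172

0.172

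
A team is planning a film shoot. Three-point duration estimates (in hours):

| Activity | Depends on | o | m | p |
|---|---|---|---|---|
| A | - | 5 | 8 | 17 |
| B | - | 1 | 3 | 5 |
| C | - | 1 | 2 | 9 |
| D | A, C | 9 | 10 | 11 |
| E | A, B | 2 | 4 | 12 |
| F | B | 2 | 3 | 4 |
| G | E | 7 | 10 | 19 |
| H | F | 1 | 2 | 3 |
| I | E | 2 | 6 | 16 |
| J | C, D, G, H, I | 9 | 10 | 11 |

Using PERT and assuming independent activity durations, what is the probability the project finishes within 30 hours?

0.065

te_A = (5 + 4·8 + 17)/6 = 54/6 = 9; σ²_A = ((17−5)/6)² = 4.000
te_B = (1 + 4·3 + 5)/6 = 18/6 = 3; σ²_B = ((5−1)/6)² = 0.444
te_C = (1 + 4·2 + 9)/6 = 18/6 = 3; σ²_C = ((9−1)/6)² = 1.778
te_D = (9 + 4·10 + 11)/6 = 60/6 = 10; σ²_D = ((11−9)/6)² = 0.111
te_E = (2 + 4·4 + 12)/6 = 30/6 = 5; σ²_E = ((12−2)/6)² = 2.778
te_F = (2 + 4·3 + 4)/6 = 18/6 = 3; σ²_F = ((4−2)/6)² = 0.111
te_G = (7 + 4·10 + 19)/6 = 66/6 = 11; σ²_G = ((19−7)/6)² = 4.000
te_H = (1 + 4·2 + 3)/6 = 12/6 = 2; σ²_H = ((3−1)/6)² = 0.111
te_I = (2 + 4·6 + 16)/6 = 42/6 = 7; σ²_I = ((16−2)/6)² = 5.444
te_J = (9 + 4·10 + 11)/6 = 60/6 = 10; σ²_J = ((11−9)/6)² = 0.111

Forward pass:
ES_A = 0; EF_A = 9
ES_B = 0; EF_B = 3
ES_C = 0; EF_C = 3
ES_D = max(EF_A=9, EF_C=3) = 9; EF_D = 9+10 = 19
ES_E = max(EF_A=9, EF_B=3) = 9; EF_E = 9+5 = 14
ES_F = 3; EF_F = 3+3 = 6
ES_G = 14; EF_G = 14+11 = 25
ES_H = 6; EF_H = 6+2 = 8
ES_I = 14; EF_I = 14+7 = 21
ES_J = max(EF_C=3, EF_D=19, EF_G=25, EF_H=8, EF_I=21) = 25; EF_J = 25+10 = 35
Expected project duration μ = 35 hours. Critical path: A → E → G → J.

Variance along critical path = 4.000 + 2.778 + 4.000 + 0.111 = 10.889; σ = √10.889 = 3.300 hours.
Z = (30 − 35) / 3.300 = -1.515
P(T ≤ 30) = Φ(-1.515) ≈ 0.065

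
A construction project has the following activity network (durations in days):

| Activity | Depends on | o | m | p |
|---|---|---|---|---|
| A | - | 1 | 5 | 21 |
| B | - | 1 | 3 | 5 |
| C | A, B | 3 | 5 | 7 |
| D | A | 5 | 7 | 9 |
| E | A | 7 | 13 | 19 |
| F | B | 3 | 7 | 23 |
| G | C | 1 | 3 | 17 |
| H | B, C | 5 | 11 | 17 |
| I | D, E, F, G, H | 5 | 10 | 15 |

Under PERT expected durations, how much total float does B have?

4 days

te_A = (1 + 4·5 + 21)/6 = 42/6 = 7
te_B = (1 + 4·3 + 5)/6 = 18/6 = 3
te_C = (3 + 4·5 + 7)/6 = 30/6 = 5
te_D = (5 + 4·7 + 9)/6 = 42/6 = 7
te_E = (7 + 4·13 + 19)/6 = 78/6 = 13
te_F = (3 + 4·7 + 23)/6 = 54/6 = 9
te_G = (1 + 4·3 + 17)/6 = 30/6 = 5
te_H = (5 + 4·11 + 17)/6 = 66/6 = 11
te_I = (5 + 4·10 + 15)/6 = 60/6 = 10

Forward pass:
ES_A = 0; EF_A = 7
ES_B = 0; EF_B = 3
ES_C = max(EF_A=7, EF_B=3) = 7; EF_C = 7+5 = 12
ES_D = 7; EF_D = 7+7 = 14
ES_E = 7; EF_E = 7+13 = 20
ES_F = 3; EF_F = 3+9 = 12
ES_G = 12; EF_G = 12+5 = 17
ES_H = max(EF_B=3, EF_C=12) = 12; EF_H = 12+11 = 23
ES_I = max(EF_D=14, EF_E=20, EF_F=12, EF_G=17, EF_H=23) = 23; EF_I = 23+10 = 33
Expected project duration μ = 33 days. Critical path: A → C → H → I.

Backward pass:
LF_I = 33; LS_I = 33−10 = 23
LF_H = LS_I = 23; LS_H = 23−11 = 12
LF_G = LS_I = 23; LS_G = 23−5 = 18
LF_F = LS_I = 23; LS_F = 23−9 = 14
LF_E = LS_I = 23; LS_E = 23−13 = 10
LF_D = LS_I = 23; LS_D = 23−7 = 16
LF_C = min(LS_G=18, LS_H=12) = 12; LS_C = 12−5 = 7
LF_B = min(LS_C=7, LS_F=14, LS_H=12) = 7; LS_B = 7−3 = 4
LF_A = min(LS_C=7, LS_D=16, LS_E=10) = 7; LS_A = 7−7 = 0
Slack_B = LS_B − ES_B = 4 − 0 = 4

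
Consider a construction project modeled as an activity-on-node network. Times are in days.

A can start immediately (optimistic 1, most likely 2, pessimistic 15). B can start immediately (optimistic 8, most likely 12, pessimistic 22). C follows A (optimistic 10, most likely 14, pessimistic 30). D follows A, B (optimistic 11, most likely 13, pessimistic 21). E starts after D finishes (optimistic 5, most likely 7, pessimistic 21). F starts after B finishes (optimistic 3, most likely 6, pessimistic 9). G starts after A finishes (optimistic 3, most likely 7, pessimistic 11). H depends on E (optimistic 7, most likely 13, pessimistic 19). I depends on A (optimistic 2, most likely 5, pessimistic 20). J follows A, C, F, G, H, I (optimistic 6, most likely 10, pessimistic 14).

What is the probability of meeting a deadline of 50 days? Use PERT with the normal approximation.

0.025

te_A = (1 + 4·2 + 15)/6 = 24/6 = 4; σ²_A = ((15−1)/6)² = 5.444
te_B = (8 + 4·12 + 22)/6 = 78/6 = 13; σ²_B = ((22−8)/6)² = 5.444
te_C = (10 + 4·14 + 30)/6 = 96/6 = 16; σ²_C = ((30−10)/6)² = 11.111
te_D = (11 + 4·13 + 21)/6 = 84/6 = 14; σ²_D = ((21−11)/6)² = 2.778
te_E = (5 + 4·7 + 21)/6 = 54/6 = 9; σ²_E = ((21−5)/6)² = 7.111
te_F = (3 + 4·6 + 9)/6 = 36/6 = 6; σ²_F = ((9−3)/6)² = 1.000
te_G = (3 + 4·7 + 11)/6 = 42/6 = 7; σ²_G = ((11−3)/6)² = 1.778
te_H = (7 + 4·13 + 19)/6 = 78/6 = 13; σ²_H = ((19−7)/6)² = 4.000
te_I = (2 + 4·5 + 20)/6 = 42/6 = 7; σ²_I = ((20−2)/6)² = 9.000
te_J = (6 + 4·10 + 14)/6 = 60/6 = 10; σ²_J = ((14−6)/6)² = 1.778

Forward pass:
ES_A = 0; EF_A = 4
ES_B = 0; EF_B = 13
ES_C = 4; EF_C = 4+16 = 20
ES_D = max(EF_A=4, EF_B=13) = 13; EF_D = 13+14 = 27
ES_E = 27; EF_E = 27+9 = 36
ES_F = 13; EF_F = 13+6 = 19
ES_G = 4; EF_G = 4+7 = 11
ES_H = 36; EF_H = 36+13 = 49
ES_I = 4; EF_I = 4+7 = 11
ES_J = max(EF_A=4, EF_C=20, EF_F=19, EF_G=11, EF_H=49, EF_I=11) = 49; EF_J = 49+10 = 59
Expected project duration μ = 59 days. Critical path: B → D → E → H → J.

Variance along critical path = 5.444 + 2.778 + 7.111 + 4.000 + 1.778 = 21.111; σ = √21.111 = 4.595 days.
Z = (50 − 59) / 4.595 = -1.959
P(T ≤ 50) = Φ(-1.959) ≈ 0.025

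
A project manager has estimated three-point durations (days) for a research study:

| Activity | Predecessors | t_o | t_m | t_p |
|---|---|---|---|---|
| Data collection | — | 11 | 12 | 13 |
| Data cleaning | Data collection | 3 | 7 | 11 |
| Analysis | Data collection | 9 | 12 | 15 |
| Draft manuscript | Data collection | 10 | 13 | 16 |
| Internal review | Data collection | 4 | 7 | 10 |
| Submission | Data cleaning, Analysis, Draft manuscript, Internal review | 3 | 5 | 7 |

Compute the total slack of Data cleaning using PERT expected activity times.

te_Data collection = (11 + 4·12 + 13)/6 = 72/6 = 12
te_Data cleaning = (3 + 4·7 + 11)/6 = 42/6 = 7
te_Analysis = (9 + 4·12 + 15)/6 = 72/6 = 12
te_Draft manuscript = (10 + 4·13 + 16)/6 = 78/6 = 13
te_Internal review = (4 + 4·7 + 10)/6 = 42/6 = 7
te_Submission = (3 + 4·5 + 7)/6 = 30/6 = 5

Forward pass:
ES_Data collection = 0; EF_Data collection = 12
ES_Data cleaning = 12; EF_Data cleaning = 12+7 = 19
ES_Analysis = 12; EF_Analysis = 12+12 = 24
ES_Draft manuscript = 12; EF_Draft manuscript = 12+13 = 25
ES_Internal review = 12; EF_Internal review = 12+7 = 19
ES_Submission = max(EF_Data cleaning=19, EF_Analysis=24, EF_Draft manuscript=25, EF_Internal review=19) = 25; EF_Submission = 25+5 = 30
Expected project duration μ = 30 days. Critical path: Data collection → Draft manuscript → Submission.

Backward pass:
LF_Submission = 30; LS_Submission = 30−5 = 25
LF_Internal review = LS_Submission = 25; LS_Internal review = 25−7 = 18
LF_Draft manuscript = LS_Submission = 25; LS_Draft manuscript = 25−13 = 12
LF_Analysis = LS_Submission = 25; LS_Analysis = 25−12 = 13
LF_Data cleaning = LS_Submission = 25; LS_Data cleaning = 25−7 = 18
LF_Data collection = min(LS_Data cleaning=18, LS_Analysis=13, LS_Draft manuscript=12, LS_Internal review=18) = 12; LS_Data collection = 12−12 = 0
Slack_Data cleaning = LS_Data cleaning − ES_Data cleaning = 18 − 12 = 6

6 days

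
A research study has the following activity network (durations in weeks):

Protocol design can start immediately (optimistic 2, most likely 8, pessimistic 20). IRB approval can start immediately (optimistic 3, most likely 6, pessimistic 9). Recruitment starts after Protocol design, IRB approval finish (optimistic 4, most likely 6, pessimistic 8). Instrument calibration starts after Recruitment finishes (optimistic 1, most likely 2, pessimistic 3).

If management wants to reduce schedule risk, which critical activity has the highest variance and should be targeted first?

te_Protocol design = (2 + 4·8 + 20)/6 = 54/6 = 9; σ²_Protocol design = ((20−2)/6)² = 9.000
te_IRB approval = (3 + 4·6 + 9)/6 = 36/6 = 6; σ²_IRB approval = ((9−3)/6)² = 1.000
te_Recruitment = (4 + 4·6 + 8)/6 = 36/6 = 6; σ²_Recruitment = ((8−4)/6)² = 0.444
te_Instrument calibration = (1 + 4·2 + 3)/6 = 12/6 = 2; σ²_Instrument calibration = ((3−1)/6)² = 0.111

Forward pass:
ES_Protocol design = 0; EF_Protocol design = 9
ES_IRB approval = 0; EF_IRB approval = 6
ES_Recruitment = max(EF_Protocol design=9, EF_IRB approval=6) = 9; EF_Recruitment = 9+6 = 15
ES_Instrument calibration = 15; EF_Instrument calibration = 15+2 = 17
Expected project duration μ = 17 weeks. Critical path: Protocol design → Recruitment → Instrument calibration.

Variances on critical path: σ²_Protocol design=9.000, σ²_Recruitment=0.444, σ²_Instrument calibration=0.111.
Largest is σ²_Protocol design = 9.000.

Protocol design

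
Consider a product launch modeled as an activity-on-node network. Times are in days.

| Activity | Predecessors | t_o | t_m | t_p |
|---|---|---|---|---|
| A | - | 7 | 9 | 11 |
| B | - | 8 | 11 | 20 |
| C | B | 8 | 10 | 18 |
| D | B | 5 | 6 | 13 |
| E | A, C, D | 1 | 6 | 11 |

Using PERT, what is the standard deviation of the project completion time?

3.09 days

te_A = (7 + 4·9 + 11)/6 = 54/6 = 9; σ²_A = ((11−7)/6)² = 0.444
te_B = (8 + 4·11 + 20)/6 = 72/6 = 12; σ²_B = ((20−8)/6)² = 4.000
te_C = (8 + 4·10 + 18)/6 = 66/6 = 11; σ²_C = ((18−8)/6)² = 2.778
te_D = (5 + 4·6 + 13)/6 = 42/6 = 7; σ²_D = ((13−5)/6)² = 1.778
te_E = (1 + 4·6 + 11)/6 = 36/6 = 6; σ²_E = ((11−1)/6)² = 2.778

Forward pass:
ES_A = 0; EF_A = 9
ES_B = 0; EF_B = 12
ES_C = 12; EF_C = 12+11 = 23
ES_D = 12; EF_D = 12+7 = 19
ES_E = max(EF_A=9, EF_C=23, EF_D=19) = 23; EF_E = 23+6 = 29
Expected project duration μ = 29 days. Critical path: B → C → E.

Variance along critical path = 4.000 + 2.778 + 2.778 = 9.556
σ = √9.556 = 3.091 days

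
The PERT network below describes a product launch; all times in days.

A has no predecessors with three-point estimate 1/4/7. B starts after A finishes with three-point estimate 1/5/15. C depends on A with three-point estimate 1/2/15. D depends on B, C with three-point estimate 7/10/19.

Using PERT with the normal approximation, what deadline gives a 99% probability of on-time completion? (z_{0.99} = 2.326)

28.5 days

te_A = (1 + 4·4 + 7)/6 = 24/6 = 4; σ²_A = ((7−1)/6)² = 1.000
te_B = (1 + 4·5 + 15)/6 = 36/6 = 6; σ²_B = ((15−1)/6)² = 5.444
te_C = (1 + 4·2 + 15)/6 = 24/6 = 4; σ²_C = ((15−1)/6)² = 5.444
te_D = (7 + 4·10 + 19)/6 = 66/6 = 11; σ²_D = ((19−7)/6)² = 4.000

Forward pass:
ES_A = 0; EF_A = 4
ES_B = 4; EF_B = 4+6 = 10
ES_C = 4; EF_C = 4+4 = 8
ES_D = max(EF_B=10, EF_C=8) = 10; EF_D = 10+11 = 21
Expected project duration μ = 21 days. Critical path: A → B → D.

Variance along critical path = 1.000 + 5.444 + 4.000 = 10.444; σ = 3.232 days.
D = μ + z·σ = 21 + 2.326·3.232 = 28.5 days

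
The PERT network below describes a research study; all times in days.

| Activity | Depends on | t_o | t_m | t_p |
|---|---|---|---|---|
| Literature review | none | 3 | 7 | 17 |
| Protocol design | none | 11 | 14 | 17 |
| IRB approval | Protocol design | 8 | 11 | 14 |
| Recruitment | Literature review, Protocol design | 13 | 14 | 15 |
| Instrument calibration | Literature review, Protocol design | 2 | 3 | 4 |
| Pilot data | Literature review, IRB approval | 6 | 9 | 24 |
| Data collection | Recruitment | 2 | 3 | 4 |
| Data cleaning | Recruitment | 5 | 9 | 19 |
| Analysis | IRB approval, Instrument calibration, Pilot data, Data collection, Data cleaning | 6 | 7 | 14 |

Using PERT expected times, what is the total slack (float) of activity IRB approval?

te_Literature review = (3 + 4·7 + 17)/6 = 48/6 = 8
te_Protocol design = (11 + 4·14 + 17)/6 = 84/6 = 14
te_IRB approval = (8 + 4·11 + 14)/6 = 66/6 = 11
te_Recruitment = (13 + 4·14 + 15)/6 = 84/6 = 14
te_Instrument calibration = (2 + 4·3 + 4)/6 = 18/6 = 3
te_Pilot data = (6 + 4·9 + 24)/6 = 66/6 = 11
te_Data collection = (2 + 4·3 + 4)/6 = 18/6 = 3
te_Data cleaning = (5 + 4·9 + 19)/6 = 60/6 = 10
te_Analysis = (6 + 4·7 + 14)/6 = 48/6 = 8

Forward pass:
ES_Literature review = 0; EF_Literature review = 8
ES_Protocol design = 0; EF_Protocol design = 14
ES_IRB approval = 14; EF_IRB approval = 14+11 = 25
ES_Recruitment = max(EF_Literature review=8, EF_Protocol design=14) = 14; EF_Recruitment = 14+14 = 28
ES_Instrument calibration = max(EF_Literature review=8, EF_Protocol design=14) = 14; EF_Instrument calibration = 14+3 = 17
ES_Pilot data = max(EF_Literature review=8, EF_IRB approval=25) = 25; EF_Pilot data = 25+11 = 36
ES_Data collection = 28; EF_Data collection = 28+3 = 31
ES_Data cleaning = 28; EF_Data cleaning = 28+10 = 38
ES_Analysis = max(EF_IRB approval=25, EF_Instrument calibration=17, EF_Pilot data=36, EF_Data collection=31, EF_Data cleaning=38) = 38; EF_Analysis = 38+8 = 46
Expected project duration μ = 46 days. Critical path: Protocol design → Recruitment → Data cleaning → Analysis.

Backward pass:
LF_Analysis = 46; LS_Analysis = 46−8 = 38
LF_Data cleaning = LS_Analysis = 38; LS_Data cleaning = 38−10 = 28
LF_Data collection = LS_Analysis = 38; LS_Data collection = 38−3 = 35
LF_Pilot data = LS_Analysis = 38; LS_Pilot data = 38−11 = 27
LF_Instrument calibration = LS_Analysis = 38; LS_Instrument calibration = 38−3 = 35
LF_Recruitment = min(LS_Data collection=35, LS_Data cleaning=28) = 28; LS_Recruitment = 28−14 = 14
LF_IRB approval = min(LS_Pilot data=27, LS_Analysis=38) = 27; LS_IRB approval = 27−11 = 16
LF_Protocol design = min(LS_IRB approval=16, LS_Recruitment=14, LS_Instrument calibration=35) = 14; LS_Protocol design = 14−14 = 0
LF_Literature review = min(LS_Recruitment=14, LS_Instrument calibration=35, LS_Pilot data=27) = 14; LS_Literature review = 14−8 = 6
Slack_IRB approval = LS_IRB approval − ES_IRB approval = 16 − 14 = 2

2 days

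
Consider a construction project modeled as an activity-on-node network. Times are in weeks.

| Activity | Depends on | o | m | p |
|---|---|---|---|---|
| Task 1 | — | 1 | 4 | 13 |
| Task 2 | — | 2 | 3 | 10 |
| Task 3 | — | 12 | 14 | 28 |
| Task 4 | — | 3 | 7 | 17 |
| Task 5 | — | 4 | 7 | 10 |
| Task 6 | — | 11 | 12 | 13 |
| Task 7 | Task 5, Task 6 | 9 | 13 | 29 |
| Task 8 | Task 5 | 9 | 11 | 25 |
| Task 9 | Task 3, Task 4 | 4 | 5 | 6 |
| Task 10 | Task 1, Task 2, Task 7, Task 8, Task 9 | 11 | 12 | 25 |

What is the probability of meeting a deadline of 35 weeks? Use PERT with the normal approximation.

te_Task 1 = (1 + 4·4 + 13)/6 = 30/6 = 5; σ²_Task 1 = ((13−1)/6)² = 4.000
te_Task 2 = (2 + 4·3 + 10)/6 = 24/6 = 4; σ²_Task 2 = ((10−2)/6)² = 1.778
te_Task 3 = (12 + 4·14 + 28)/6 = 96/6 = 16; σ²_Task 3 = ((28−12)/6)² = 7.111
te_Task 4 = (3 + 4·7 + 17)/6 = 48/6 = 8; σ²_Task 4 = ((17−3)/6)² = 5.444
te_Task 5 = (4 + 4·7 + 10)/6 = 42/6 = 7; σ²_Task 5 = ((10−4)/6)² = 1.000
te_Task 6 = (11 + 4·12 + 13)/6 = 72/6 = 12; σ²_Task 6 = ((13−11)/6)² = 0.111
te_Task 7 = (9 + 4·13 + 29)/6 = 90/6 = 15; σ²_Task 7 = ((29−9)/6)² = 11.111
te_Task 8 = (9 + 4·11 + 25)/6 = 78/6 = 13; σ²_Task 8 = ((25−9)/6)² = 7.111
te_Task 9 = (4 + 4·5 + 6)/6 = 30/6 = 5; σ²_Task 9 = ((6−4)/6)² = 0.111
te_Task 10 = (11 + 4·12 + 25)/6 = 84/6 = 14; σ²_Task 10 = ((25−11)/6)² = 5.444

Forward pass:
ES_Task 1 = 0; EF_Task 1 = 5
ES_Task 2 = 0; EF_Task 2 = 4
ES_Task 3 = 0; EF_Task 3 = 16
ES_Task 4 = 0; EF_Task 4 = 8
ES_Task 5 = 0; EF_Task 5 = 7
ES_Task 6 = 0; EF_Task 6 = 12
ES_Task 7 = max(EF_Task 5=7, EF_Task 6=12) = 12; EF_Task 7 = 12+15 = 27
ES_Task 8 = 7; EF_Task 8 = 7+13 = 20
ES_Task 9 = max(EF_Task 3=16, EF_Task 4=8) = 16; EF_Task 9 = 16+5 = 21
ES_Task 10 = max(EF_Task 1=5, EF_Task 2=4, EF_Task 7=27, EF_Task 8=20, EF_Task 9=21) = 27; EF_Task 10 = 27+14 = 41
Expected project duration μ = 41 weeks. Critical path: Task 6 → Task 7 → Task 10.

Variance along critical path = 0.111 + 11.111 + 5.444 = 16.667; σ = √16.667 = 4.082 weeks.
Z = (35 − 41) / 4.082 = -1.470
P(T ≤ 35) = Φ(-1.470) ≈ 0.071

0.071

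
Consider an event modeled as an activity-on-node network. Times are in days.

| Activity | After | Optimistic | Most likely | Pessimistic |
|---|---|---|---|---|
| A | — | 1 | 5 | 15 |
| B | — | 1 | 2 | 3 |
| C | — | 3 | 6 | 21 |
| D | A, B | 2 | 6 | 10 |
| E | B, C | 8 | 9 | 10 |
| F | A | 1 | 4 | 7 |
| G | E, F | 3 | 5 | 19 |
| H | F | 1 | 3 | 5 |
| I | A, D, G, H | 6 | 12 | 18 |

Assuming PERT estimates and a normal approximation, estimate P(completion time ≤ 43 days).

0.940

te_A = (1 + 4·5 + 15)/6 = 36/6 = 6; σ²_A = ((15−1)/6)² = 5.444
te_B = (1 + 4·2 + 3)/6 = 12/6 = 2; σ²_B = ((3−1)/6)² = 0.111
te_C = (3 + 4·6 + 21)/6 = 48/6 = 8; σ²_C = ((21−3)/6)² = 9.000
te_D = (2 + 4·6 + 10)/6 = 36/6 = 6; σ²_D = ((10−2)/6)² = 1.778
te_E = (8 + 4·9 + 10)/6 = 54/6 = 9; σ²_E = ((10−8)/6)² = 0.111
te_F = (1 + 4·4 + 7)/6 = 24/6 = 4; σ²_F = ((7−1)/6)² = 1.000
te_G = (3 + 4·5 + 19)/6 = 42/6 = 7; σ²_G = ((19−3)/6)² = 7.111
te_H = (1 + 4·3 + 5)/6 = 18/6 = 3; σ²_H = ((5−1)/6)² = 0.444
te_I = (6 + 4·12 + 18)/6 = 72/6 = 12; σ²_I = ((18−6)/6)² = 4.000

Forward pass:
ES_A = 0; EF_A = 6
ES_B = 0; EF_B = 2
ES_C = 0; EF_C = 8
ES_D = max(EF_A=6, EF_B=2) = 6; EF_D = 6+6 = 12
ES_E = max(EF_B=2, EF_C=8) = 8; EF_E = 8+9 = 17
ES_F = 6; EF_F = 6+4 = 10
ES_G = max(EF_E=17, EF_F=10) = 17; EF_G = 17+7 = 24
ES_H = 10; EF_H = 10+3 = 13
ES_I = max(EF_A=6, EF_D=12, EF_G=24, EF_H=13) = 24; EF_I = 24+12 = 36
Expected project duration μ = 36 days. Critical path: C → E → G → I.

Variance along critical path = 9.000 + 0.111 + 7.111 + 4.000 = 20.222; σ = √20.222 = 4.497 days.
Z = (43 − 36) / 4.497 = 1.557
P(T ≤ 43) = Φ(1.557) ≈ 0.940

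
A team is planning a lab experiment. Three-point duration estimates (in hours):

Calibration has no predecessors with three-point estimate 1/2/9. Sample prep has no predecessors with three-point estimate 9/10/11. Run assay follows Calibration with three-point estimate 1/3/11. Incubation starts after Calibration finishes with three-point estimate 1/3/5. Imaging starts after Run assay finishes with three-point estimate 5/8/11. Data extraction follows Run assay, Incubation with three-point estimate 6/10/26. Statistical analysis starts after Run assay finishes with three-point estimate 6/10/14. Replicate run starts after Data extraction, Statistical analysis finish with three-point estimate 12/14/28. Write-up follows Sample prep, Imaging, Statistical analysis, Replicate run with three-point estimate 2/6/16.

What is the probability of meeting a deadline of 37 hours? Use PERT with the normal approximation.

0.173

te_Calibration = (1 + 4·2 + 9)/6 = 18/6 = 3; σ²_Calibration = ((9−1)/6)² = 1.778
te_Sample prep = (9 + 4·10 + 11)/6 = 60/6 = 10; σ²_Sample prep = ((11−9)/6)² = 0.111
te_Run assay = (1 + 4·3 + 11)/6 = 24/6 = 4; σ²_Run assay = ((11−1)/6)² = 2.778
te_Incubation = (1 + 4·3 + 5)/6 = 18/6 = 3; σ²_Incubation = ((5−1)/6)² = 0.444
te_Imaging = (5 + 4·8 + 11)/6 = 48/6 = 8; σ²_Imaging = ((11−5)/6)² = 1.000
te_Data extraction = (6 + 4·10 + 26)/6 = 72/6 = 12; σ²_Data extraction = ((26−6)/6)² = 11.111
te_Statistical analysis = (6 + 4·10 + 14)/6 = 60/6 = 10; σ²_Statistical analysis = ((14−6)/6)² = 1.778
te_Replicate run = (12 + 4·14 + 28)/6 = 96/6 = 16; σ²_Replicate run = ((28−12)/6)² = 7.111
te_Write-up = (2 + 4·6 + 16)/6 = 42/6 = 7; σ²_Write-up = ((16−2)/6)² = 5.444

Forward pass:
ES_Calibration = 0; EF_Calibration = 3
ES_Sample prep = 0; EF_Sample prep = 10
ES_Run assay = 3; EF_Run assay = 3+4 = 7
ES_Incubation = 3; EF_Incubation = 3+3 = 6
ES_Imaging = 7; EF_Imaging = 7+8 = 15
ES_Data extraction = max(EF_Run assay=7, EF_Incubation=6) = 7; EF_Data extraction = 7+12 = 19
ES_Statistical analysis = 7; EF_Statistical analysis = 7+10 = 17
ES_Replicate run = max(EF_Data extraction=19, EF_Statistical analysis=17) = 19; EF_Replicate run = 19+16 = 35
ES_Write-up = max(EF_Sample prep=10, EF_Imaging=15, EF_Statistical analysis=17, EF_Replicate run=35) = 35; EF_Write-up = 35+7 = 42
Expected project duration μ = 42 hours. Critical path: Calibration → Run assay → Data extraction → Replicate run → Write-up.

Variance along critical path = 1.778 + 2.778 + 11.111 + 7.111 + 5.444 = 28.222; σ = √28.222 = 5.312 hours.
Z = (37 − 42) / 5.312 = -0.941
P(T ≤ 37) = Φ(-0.941) ≈ 0.173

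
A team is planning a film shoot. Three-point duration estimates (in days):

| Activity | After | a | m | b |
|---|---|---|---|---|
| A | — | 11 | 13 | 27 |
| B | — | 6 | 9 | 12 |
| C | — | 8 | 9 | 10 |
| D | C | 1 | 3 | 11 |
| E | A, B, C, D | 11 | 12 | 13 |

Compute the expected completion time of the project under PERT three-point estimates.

27 days

te_A = (11 + 4·13 + 27)/6 = 90/6 = 15
te_B = (6 + 4·9 + 12)/6 = 54/6 = 9
te_C = (8 + 4·9 + 10)/6 = 54/6 = 9
te_D = (1 + 4·3 + 11)/6 = 24/6 = 4
te_E = (11 + 4·12 + 13)/6 = 72/6 = 12

Forward pass:
ES_A = 0; EF_A = 15
ES_B = 0; EF_B = 9
ES_C = 0; EF_C = 9
ES_D = 9; EF_D = 9+4 = 13
ES_E = max(EF_A=15, EF_B=9, EF_C=9, EF_D=13) = 15; EF_E = 15+12 = 27
Expected project duration μ = 27 days. Critical path: A → E.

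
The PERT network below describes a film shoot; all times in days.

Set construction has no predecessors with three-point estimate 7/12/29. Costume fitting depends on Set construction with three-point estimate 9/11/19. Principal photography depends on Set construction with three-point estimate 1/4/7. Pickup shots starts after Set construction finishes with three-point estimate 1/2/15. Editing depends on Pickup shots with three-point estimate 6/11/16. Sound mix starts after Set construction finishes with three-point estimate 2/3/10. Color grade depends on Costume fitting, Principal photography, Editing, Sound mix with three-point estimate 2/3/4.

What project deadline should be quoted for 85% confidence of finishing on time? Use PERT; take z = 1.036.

36.8 days

te_Set construction = (7 + 4·12 + 29)/6 = 84/6 = 14; σ²_Set construction = ((29−7)/6)² = 13.444
te_Costume fitting = (9 + 4·11 + 19)/6 = 72/6 = 12; σ²_Costume fitting = ((19−9)/6)² = 2.778
te_Principal photography = (1 + 4·4 + 7)/6 = 24/6 = 4; σ²_Principal photography = ((7−1)/6)² = 1.000
te_Pickup shots = (1 + 4·2 + 15)/6 = 24/6 = 4; σ²_Pickup shots = ((15−1)/6)² = 5.444
te_Editing = (6 + 4·11 + 16)/6 = 66/6 = 11; σ²_Editing = ((16−6)/6)² = 2.778
te_Sound mix = (2 + 4·3 + 10)/6 = 24/6 = 4; σ²_Sound mix = ((10−2)/6)² = 1.778
te_Color grade = (2 + 4·3 + 4)/6 = 18/6 = 3; σ²_Color grade = ((4−2)/6)² = 0.111

Forward pass:
ES_Set construction = 0; EF_Set construction = 14
ES_Costume fitting = 14; EF_Costume fitting = 14+12 = 26
ES_Principal photography = 14; EF_Principal photography = 14+4 = 18
ES_Pickup shots = 14; EF_Pickup shots = 14+4 = 18
ES_Editing = 18; EF_Editing = 18+11 = 29
ES_Sound mix = 14; EF_Sound mix = 14+4 = 18
ES_Color grade = max(EF_Costume fitting=26, EF_Principal photography=18, EF_Editing=29, EF_Sound mix=18) = 29; EF_Color grade = 29+3 = 32
Expected project duration μ = 32 days. Critical path: Set construction → Pickup shots → Editing → Color grade.

Variance along critical path = 13.444 + 5.444 + 2.778 + 0.111 = 21.778; σ = 4.667 days.
D = μ + z·σ = 32 + 1.036·4.667 = 36.8 days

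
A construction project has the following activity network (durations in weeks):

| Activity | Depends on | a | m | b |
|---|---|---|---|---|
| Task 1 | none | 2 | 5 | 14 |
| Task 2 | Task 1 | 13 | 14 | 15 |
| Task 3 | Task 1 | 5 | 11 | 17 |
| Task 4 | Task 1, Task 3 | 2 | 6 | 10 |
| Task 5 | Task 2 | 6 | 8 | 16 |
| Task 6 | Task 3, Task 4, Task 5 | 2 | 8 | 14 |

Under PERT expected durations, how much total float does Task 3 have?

6 weeks

te_Task 1 = (2 + 4·5 + 14)/6 = 36/6 = 6
te_Task 2 = (13 + 4·14 + 15)/6 = 84/6 = 14
te_Task 3 = (5 + 4·11 + 17)/6 = 66/6 = 11
te_Task 4 = (2 + 4·6 + 10)/6 = 36/6 = 6
te_Task 5 = (6 + 4·8 + 16)/6 = 54/6 = 9
te_Task 6 = (2 + 4·8 + 14)/6 = 48/6 = 8

Forward pass:
ES_Task 1 = 0; EF_Task 1 = 6
ES_Task 2 = 6; EF_Task 2 = 6+14 = 20
ES_Task 3 = 6; EF_Task 3 = 6+11 = 17
ES_Task 4 = max(EF_Task 1=6, EF_Task 3=17) = 17; EF_Task 4 = 17+6 = 23
ES_Task 5 = 20; EF_Task 5 = 20+9 = 29
ES_Task 6 = max(EF_Task 3=17, EF_Task 4=23, EF_Task 5=29) = 29; EF_Task 6 = 29+8 = 37
Expected project duration μ = 37 weeks. Critical path: Task 1 → Task 2 → Task 5 → Task 6.

Backward pass:
LF_Task 6 = 37; LS_Task 6 = 37−8 = 29
LF_Task 5 = LS_Task 6 = 29; LS_Task 5 = 29−9 = 20
LF_Task 4 = LS_Task 6 = 29; LS_Task 4 = 29−6 = 23
LF_Task 3 = min(LS_Task 4=23, LS_Task 6=29) = 23; LS_Task 3 = 23−11 = 12
LF_Task 2 = LS_Task 5 = 20; LS_Task 2 = 20−14 = 6
LF_Task 1 = min(LS_Task 2=6, LS_Task 3=12, LS_Task 4=23) = 6; LS_Task 1 = 6−6 = 0
Slack_Task 3 = LS_Task 3 − ES_Task 3 = 12 − 6 = 6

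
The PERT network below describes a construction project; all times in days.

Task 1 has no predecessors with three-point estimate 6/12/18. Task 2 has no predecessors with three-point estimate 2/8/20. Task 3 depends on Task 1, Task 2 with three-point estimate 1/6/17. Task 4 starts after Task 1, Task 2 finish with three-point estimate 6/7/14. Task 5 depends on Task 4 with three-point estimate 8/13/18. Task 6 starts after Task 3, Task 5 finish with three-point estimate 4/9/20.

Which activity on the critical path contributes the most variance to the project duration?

Task 6

te_Task 1 = (6 + 4·12 + 18)/6 = 72/6 = 12; σ²_Task 1 = ((18−6)/6)² = 4.000
te_Task 2 = (2 + 4·8 + 20)/6 = 54/6 = 9; σ²_Task 2 = ((20−2)/6)² = 9.000
te_Task 3 = (1 + 4·6 + 17)/6 = 42/6 = 7; σ²_Task 3 = ((17−1)/6)² = 7.111
te_Task 4 = (6 + 4·7 + 14)/6 = 48/6 = 8; σ²_Task 4 = ((14−6)/6)² = 1.778
te_Task 5 = (8 + 4·13 + 18)/6 = 78/6 = 13; σ²_Task 5 = ((18−8)/6)² = 2.778
te_Task 6 = (4 + 4·9 + 20)/6 = 60/6 = 10; σ²_Task 6 = ((20−4)/6)² = 7.111

Forward pass:
ES_Task 1 = 0; EF_Task 1 = 12
ES_Task 2 = 0; EF_Task 2 = 9
ES_Task 3 = max(EF_Task 1=12, EF_Task 2=9) = 12; EF_Task 3 = 12+7 = 19
ES_Task 4 = max(EF_Task 1=12, EF_Task 2=9) = 12; EF_Task 4 = 12+8 = 20
ES_Task 5 = 20; EF_Task 5 = 20+13 = 33
ES_Task 6 = max(EF_Task 3=19, EF_Task 5=33) = 33; EF_Task 6 = 33+10 = 43
Expected project duration μ = 43 days. Critical path: Task 1 → Task 4 → Task 5 → Task 6.

Variances on critical path: σ²_Task 1=4.000, σ²_Task 4=1.778, σ²_Task 5=2.778, σ²_Task 6=7.111.
Largest is σ²_Task 6 = 7.111.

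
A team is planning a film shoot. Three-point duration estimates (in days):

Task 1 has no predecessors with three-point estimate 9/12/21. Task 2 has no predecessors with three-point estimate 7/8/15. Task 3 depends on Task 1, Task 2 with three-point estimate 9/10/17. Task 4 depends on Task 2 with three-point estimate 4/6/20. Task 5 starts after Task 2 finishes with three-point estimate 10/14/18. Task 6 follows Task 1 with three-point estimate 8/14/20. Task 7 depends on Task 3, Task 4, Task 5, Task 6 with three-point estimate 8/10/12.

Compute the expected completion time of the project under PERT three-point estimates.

te_Task 1 = (9 + 4·12 + 21)/6 = 78/6 = 13
te_Task 2 = (7 + 4·8 + 15)/6 = 54/6 = 9
te_Task 3 = (9 + 4·10 + 17)/6 = 66/6 = 11
te_Task 4 = (4 + 4·6 + 20)/6 = 48/6 = 8
te_Task 5 = (10 + 4·14 + 18)/6 = 84/6 = 14
te_Task 6 = (8 + 4·14 + 20)/6 = 84/6 = 14
te_Task 7 = (8 + 4·10 + 12)/6 = 60/6 = 10

Forward pass:
ES_Task 1 = 0; EF_Task 1 = 13
ES_Task 2 = 0; EF_Task 2 = 9
ES_Task 3 = max(EF_Task 1=13, EF_Task 2=9) = 13; EF_Task 3 = 13+11 = 24
ES_Task 4 = 9; EF_Task 4 = 9+8 = 17
ES_Task 5 = 9; EF_Task 5 = 9+14 = 23
ES_Task 6 = 13; EF_Task 6 = 13+14 = 27
ES_Task 7 = max(EF_Task 3=24, EF_Task 4=17, EF_Task 5=23, EF_Task 6=27) = 27; EF_Task 7 = 27+10 = 37
Expected project duration μ = 37 days. Critical path: Task 1 → Task 6 → Task 7.

37 days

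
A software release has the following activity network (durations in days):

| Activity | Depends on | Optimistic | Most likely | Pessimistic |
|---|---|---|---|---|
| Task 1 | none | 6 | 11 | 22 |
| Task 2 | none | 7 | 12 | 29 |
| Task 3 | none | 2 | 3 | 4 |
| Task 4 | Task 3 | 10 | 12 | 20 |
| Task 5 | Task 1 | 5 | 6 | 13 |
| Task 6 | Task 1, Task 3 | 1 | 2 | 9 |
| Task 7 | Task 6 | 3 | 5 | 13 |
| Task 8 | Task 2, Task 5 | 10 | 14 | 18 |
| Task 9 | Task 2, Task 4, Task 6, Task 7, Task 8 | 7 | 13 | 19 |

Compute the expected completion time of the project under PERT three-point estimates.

te_Task 1 = (6 + 4·11 + 22)/6 = 72/6 = 12
te_Task 2 = (7 + 4·12 + 29)/6 = 84/6 = 14
te_Task 3 = (2 + 4·3 + 4)/6 = 18/6 = 3
te_Task 4 = (10 + 4·12 + 20)/6 = 78/6 = 13
te_Task 5 = (5 + 4·6 + 13)/6 = 42/6 = 7
te_Task 6 = (1 + 4·2 + 9)/6 = 18/6 = 3
te_Task 7 = (3 + 4·5 + 13)/6 = 36/6 = 6
te_Task 8 = (10 + 4·14 + 18)/6 = 84/6 = 14
te_Task 9 = (7 + 4·13 + 19)/6 = 78/6 = 13

Forward pass:
ES_Task 1 = 0; EF_Task 1 = 12
ES_Task 2 = 0; EF_Task 2 = 14
ES_Task 3 = 0; EF_Task 3 = 3
ES_Task 4 = 3; EF_Task 4 = 3+13 = 16
ES_Task 5 = 12; EF_Task 5 = 12+7 = 19
ES_Task 6 = max(EF_Task 1=12, EF_Task 3=3) = 12; EF_Task 6 = 12+3 = 15
ES_Task 7 = 15; EF_Task 7 = 15+6 = 21
ES_Task 8 = max(EF_Task 2=14, EF_Task 5=19) = 19; EF_Task 8 = 19+14 = 33
ES_Task 9 = max(EF_Task 2=14, EF_Task 4=16, EF_Task 6=15, EF_Task 7=21, EF_Task 8=33) = 33; EF_Task 9 = 33+13 = 46
Expected project duration μ = 46 days. Critical path: Task 1 → Task 5 → Task 8 → Task 9.

46 days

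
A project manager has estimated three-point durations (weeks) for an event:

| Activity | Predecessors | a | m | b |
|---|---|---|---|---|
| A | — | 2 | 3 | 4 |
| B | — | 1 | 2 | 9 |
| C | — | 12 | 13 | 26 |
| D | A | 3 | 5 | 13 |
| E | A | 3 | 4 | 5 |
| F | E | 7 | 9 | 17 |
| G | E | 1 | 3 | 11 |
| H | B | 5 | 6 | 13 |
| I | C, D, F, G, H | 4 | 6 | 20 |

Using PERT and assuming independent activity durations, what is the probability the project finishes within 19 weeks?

0.030

te_A = (2 + 4·3 + 4)/6 = 18/6 = 3; σ²_A = ((4−2)/6)² = 0.111
te_B = (1 + 4·2 + 9)/6 = 18/6 = 3; σ²_B = ((9−1)/6)² = 1.778
te_C = (12 + 4·13 + 26)/6 = 90/6 = 15; σ²_C = ((26−12)/6)² = 5.444
te_D = (3 + 4·5 + 13)/6 = 36/6 = 6; σ²_D = ((13−3)/6)² = 2.778
te_E = (3 + 4·4 + 5)/6 = 24/6 = 4; σ²_E = ((5−3)/6)² = 0.111
te_F = (7 + 4·9 + 17)/6 = 60/6 = 10; σ²_F = ((17−7)/6)² = 2.778
te_G = (1 + 4·3 + 11)/6 = 24/6 = 4; σ²_G = ((11−1)/6)² = 2.778
te_H = (5 + 4·6 + 13)/6 = 42/6 = 7; σ²_H = ((13−5)/6)² = 1.778
te_I = (4 + 4·6 + 20)/6 = 48/6 = 8; σ²_I = ((20−4)/6)² = 7.111

Forward pass:
ES_A = 0; EF_A = 3
ES_B = 0; EF_B = 3
ES_C = 0; EF_C = 15
ES_D = 3; EF_D = 3+6 = 9
ES_E = 3; EF_E = 3+4 = 7
ES_F = 7; EF_F = 7+10 = 17
ES_G = 7; EF_G = 7+4 = 11
ES_H = 3; EF_H = 3+7 = 10
ES_I = max(EF_C=15, EF_D=9, EF_F=17, EF_G=11, EF_H=10) = 17; EF_I = 17+8 = 25
Expected project duration μ = 25 weeks. Critical path: A → E → F → I.

Variance along critical path = 0.111 + 0.111 + 2.778 + 7.111 = 10.111; σ = √10.111 = 3.180 weeks.
Z = (19 − 25) / 3.180 = -1.887
P(T ≤ 19) = Φ(-1.887) ≈ 0.030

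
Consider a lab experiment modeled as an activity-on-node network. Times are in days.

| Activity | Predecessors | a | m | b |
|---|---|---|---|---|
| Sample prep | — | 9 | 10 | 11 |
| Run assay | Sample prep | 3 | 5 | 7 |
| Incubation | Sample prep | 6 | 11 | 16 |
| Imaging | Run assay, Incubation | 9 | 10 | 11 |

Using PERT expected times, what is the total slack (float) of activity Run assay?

6 days

te_Sample prep = (9 + 4·10 + 11)/6 = 60/6 = 10
te_Run assay = (3 + 4·5 + 7)/6 = 30/6 = 5
te_Incubation = (6 + 4·11 + 16)/6 = 66/6 = 11
te_Imaging = (9 + 4·10 + 11)/6 = 60/6 = 10

Forward pass:
ES_Sample prep = 0; EF_Sample prep = 10
ES_Run assay = 10; EF_Run assay = 10+5 = 15
ES_Incubation = 10; EF_Incubation = 10+11 = 21
ES_Imaging = max(EF_Run assay=15, EF_Incubation=21) = 21; EF_Imaging = 21+10 = 31
Expected project duration μ = 31 days. Critical path: Sample prep → Incubation → Imaging.

Backward pass:
LF_Imaging = 31; LS_Imaging = 31−10 = 21
LF_Incubation = LS_Imaging = 21; LS_Incubation = 21−11 = 10
LF_Run assay = LS_Imaging = 21; LS_Run assay = 21−5 = 16
LF_Sample prep = min(LS_Run assay=16, LS_Incubation=10) = 10; LS_Sample prep = 10−10 = 0
Slack_Run assay = LS_Run assay − ES_Run assay = 16 − 10 = 6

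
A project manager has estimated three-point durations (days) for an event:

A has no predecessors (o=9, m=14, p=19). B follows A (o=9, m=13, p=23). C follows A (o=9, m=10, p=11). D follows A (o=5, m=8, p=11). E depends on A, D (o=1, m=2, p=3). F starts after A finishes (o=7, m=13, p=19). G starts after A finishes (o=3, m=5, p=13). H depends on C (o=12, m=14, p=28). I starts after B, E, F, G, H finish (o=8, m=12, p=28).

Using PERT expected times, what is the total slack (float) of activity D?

te_A = (9 + 4·14 + 19)/6 = 84/6 = 14
te_B = (9 + 4·13 + 23)/6 = 84/6 = 14
te_C = (9 + 4·10 + 11)/6 = 60/6 = 10
te_D = (5 + 4·8 + 11)/6 = 48/6 = 8
te_E = (1 + 4·2 + 3)/6 = 12/6 = 2
te_F = (7 + 4·13 + 19)/6 = 78/6 = 13
te_G = (3 + 4·5 + 13)/6 = 36/6 = 6
te_H = (12 + 4·14 + 28)/6 = 96/6 = 16
te_I = (8 + 4·12 + 28)/6 = 84/6 = 14

Forward pass:
ES_A = 0; EF_A = 14
ES_B = 14; EF_B = 14+14 = 28
ES_C = 14; EF_C = 14+10 = 24
ES_D = 14; EF_D = 14+8 = 22
ES_E = max(EF_A=14, EF_D=22) = 22; EF_E = 22+2 = 24
ES_F = 14; EF_F = 14+13 = 27
ES_G = 14; EF_G = 14+6 = 20
ES_H = 24; EF_H = 24+16 = 40
ES_I = max(EF_B=28, EF_E=24, EF_F=27, EF_G=20, EF_H=40) = 40; EF_I = 40+14 = 54
Expected project duration μ = 54 days. Critical path: A → C → H → I.

Backward pass:
LF_I = 54; LS_I = 54−14 = 40
LF_H = LS_I = 40; LS_H = 40−16 = 24
LF_G = LS_I = 40; LS_G = 40−6 = 34
LF_F = LS_I = 40; LS_F = 40−13 = 27
LF_E = LS_I = 40; LS_E = 40−2 = 38
LF_D = LS_E = 38; LS_D = 38−8 = 30
LF_C = LS_H = 24; LS_C = 24−10 = 14
LF_B = LS_I = 40; LS_B = 40−14 = 26
LF_A = min(LS_B=26, LS_C=14, LS_D=30, LS_E=38, LS_F=27, LS_G=34) = 14; LS_A = 14−14 = 0
Slack_D = LS_D − ES_D = 30 − 14 = 16

16 days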